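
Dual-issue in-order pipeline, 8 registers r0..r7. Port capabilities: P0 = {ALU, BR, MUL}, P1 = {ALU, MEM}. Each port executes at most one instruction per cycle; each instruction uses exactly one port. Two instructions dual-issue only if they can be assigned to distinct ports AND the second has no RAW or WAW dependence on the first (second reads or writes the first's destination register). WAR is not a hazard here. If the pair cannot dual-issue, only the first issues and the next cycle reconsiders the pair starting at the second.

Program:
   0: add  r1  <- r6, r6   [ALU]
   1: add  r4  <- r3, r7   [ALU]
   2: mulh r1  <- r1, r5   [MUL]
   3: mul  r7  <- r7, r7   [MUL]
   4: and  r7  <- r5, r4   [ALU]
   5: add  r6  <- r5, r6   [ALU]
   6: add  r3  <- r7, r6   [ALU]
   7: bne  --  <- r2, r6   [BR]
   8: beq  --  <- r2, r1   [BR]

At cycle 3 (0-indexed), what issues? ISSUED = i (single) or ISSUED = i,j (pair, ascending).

  cy0 -> i0,i1 (add+add) 2-wide
  cy1 -> i2 (mulh) no-port MUL/MUL
  cy2 -> i3 (mul) WAW r7
  cy3 -> i4,i5 (and+add) 2-wide
  cy4 -> i6,i7 (add+bne) 2-wide
  cy5 -> i8 (beq) tail

ISSUED = 4,5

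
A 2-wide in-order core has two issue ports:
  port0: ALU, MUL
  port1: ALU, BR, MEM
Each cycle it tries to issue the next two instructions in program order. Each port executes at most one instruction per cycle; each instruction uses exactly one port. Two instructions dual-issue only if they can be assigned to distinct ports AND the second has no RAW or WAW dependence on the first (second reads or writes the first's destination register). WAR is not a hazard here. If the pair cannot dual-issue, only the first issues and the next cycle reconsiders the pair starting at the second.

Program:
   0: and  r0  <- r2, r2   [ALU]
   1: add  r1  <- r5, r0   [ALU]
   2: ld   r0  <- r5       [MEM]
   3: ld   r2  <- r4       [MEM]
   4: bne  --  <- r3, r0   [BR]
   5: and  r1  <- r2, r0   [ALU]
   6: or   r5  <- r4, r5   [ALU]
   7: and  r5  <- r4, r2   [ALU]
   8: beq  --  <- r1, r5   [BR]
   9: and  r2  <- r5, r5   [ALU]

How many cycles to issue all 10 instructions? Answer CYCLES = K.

CYCLES = 7

  cy0 -> i0 (and.ALU) RAW r0
  cy1 -> i1,i2 (add.ALU;ld.MEM) pair
  cy2 -> i3 (ld.MEM) no-port MEM/BR
  cy3 -> i4,i5 (bne.BR;and.ALU) pair
  cy4 -> i6 (or.ALU) WAW r5
  cy5 -> i7 (and.ALU) RAW r5
  cy6 -> i8,i9 (beq.BR;and.ALU) pair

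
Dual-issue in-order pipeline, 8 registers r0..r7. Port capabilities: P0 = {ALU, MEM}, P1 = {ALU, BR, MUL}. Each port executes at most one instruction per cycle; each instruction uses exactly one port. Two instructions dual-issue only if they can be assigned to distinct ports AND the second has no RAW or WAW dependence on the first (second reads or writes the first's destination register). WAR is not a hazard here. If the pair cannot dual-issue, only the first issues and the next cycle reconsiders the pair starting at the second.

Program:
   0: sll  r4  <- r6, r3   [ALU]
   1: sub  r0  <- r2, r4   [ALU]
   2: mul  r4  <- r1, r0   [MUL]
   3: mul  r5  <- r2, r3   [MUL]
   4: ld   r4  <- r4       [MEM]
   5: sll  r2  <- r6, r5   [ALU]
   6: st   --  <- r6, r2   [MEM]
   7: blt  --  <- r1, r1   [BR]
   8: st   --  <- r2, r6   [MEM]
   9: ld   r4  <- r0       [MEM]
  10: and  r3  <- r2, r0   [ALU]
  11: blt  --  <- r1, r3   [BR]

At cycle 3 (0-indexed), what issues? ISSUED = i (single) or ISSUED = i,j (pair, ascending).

ISSUED = 3,4

c0: i0 sll.ALU  RAW r4
c1: i1 sub.ALU  RAW r0
c2: i2 mul.MUL  no-port MUL/MUL
c3: i3&i4 mul.MUL+ld.MEM  pair
c4: i5 sll.ALU  RAW r2
c5: i6&i7 st.MEM+blt.BR  pair
c6: i8 st.MEM  no-port MEM/MEM
c7: i9&i10 ld.MEM+and.ALU  pair
c8: i11 blt.BR  tail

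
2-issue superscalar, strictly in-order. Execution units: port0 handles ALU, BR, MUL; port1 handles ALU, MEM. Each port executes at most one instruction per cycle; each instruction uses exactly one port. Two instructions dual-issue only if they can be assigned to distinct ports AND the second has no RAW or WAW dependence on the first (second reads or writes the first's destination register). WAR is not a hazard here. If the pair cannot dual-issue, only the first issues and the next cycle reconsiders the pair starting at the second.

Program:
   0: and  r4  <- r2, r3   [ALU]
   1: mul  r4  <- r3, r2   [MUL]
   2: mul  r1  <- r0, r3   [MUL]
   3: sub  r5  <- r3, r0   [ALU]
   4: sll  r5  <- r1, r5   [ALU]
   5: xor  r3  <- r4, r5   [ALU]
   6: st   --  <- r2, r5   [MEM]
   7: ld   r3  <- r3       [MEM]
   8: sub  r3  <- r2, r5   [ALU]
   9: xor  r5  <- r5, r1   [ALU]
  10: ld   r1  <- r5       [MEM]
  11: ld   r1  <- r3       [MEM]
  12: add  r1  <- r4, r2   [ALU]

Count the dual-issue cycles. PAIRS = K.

c0: i0 and.ALU  WAW r4
c1: i1 mul.MUL  no-port MUL/MUL
c2: i2+i3 mul.MUL/sub.ALU  2-wide
c3: i4 sll.ALU  RAW r5
c4: i5+i6 xor.ALU/st.MEM  2-wide
c5: i7 ld.MEM  WAW r3
c6: i8+i9 sub.ALU/xor.ALU  2-wide
c7: i10 ld.MEM  no-port MEM/MEM
c8: i11 ld.MEM  WAW r1
c9: i12 add.ALU  tail

PAIRS = 3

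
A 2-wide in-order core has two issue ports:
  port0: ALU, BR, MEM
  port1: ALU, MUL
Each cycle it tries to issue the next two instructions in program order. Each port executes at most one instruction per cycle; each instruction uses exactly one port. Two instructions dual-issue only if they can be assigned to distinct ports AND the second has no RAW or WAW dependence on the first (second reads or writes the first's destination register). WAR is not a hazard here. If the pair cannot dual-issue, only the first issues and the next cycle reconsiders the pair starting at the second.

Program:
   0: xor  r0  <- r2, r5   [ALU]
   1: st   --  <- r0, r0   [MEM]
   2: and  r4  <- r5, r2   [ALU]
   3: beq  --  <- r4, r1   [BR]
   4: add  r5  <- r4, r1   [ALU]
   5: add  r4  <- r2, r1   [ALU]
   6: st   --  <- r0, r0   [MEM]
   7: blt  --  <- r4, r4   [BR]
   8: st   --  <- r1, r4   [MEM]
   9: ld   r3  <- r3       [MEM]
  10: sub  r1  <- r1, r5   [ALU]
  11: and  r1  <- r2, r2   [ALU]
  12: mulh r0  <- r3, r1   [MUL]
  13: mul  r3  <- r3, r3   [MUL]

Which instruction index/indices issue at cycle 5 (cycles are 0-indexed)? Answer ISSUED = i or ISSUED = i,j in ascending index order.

ISSUED = 8

0. xor @i0  | RAW r0
1. st and @i1,i2  | 2-wide
2. beq add @i3,i4  | 2-wide
3. add st @i5,i6  | 2-wide
4. blt @i7  | no-port BR/MEM
5. st @i8  | no-port MEM/MEM
6. ld sub @i9,i10  | 2-wide
7. and @i11  | RAW r1
8. mulh @i12  | no-port MUL/MUL
9. mul @i13  | tail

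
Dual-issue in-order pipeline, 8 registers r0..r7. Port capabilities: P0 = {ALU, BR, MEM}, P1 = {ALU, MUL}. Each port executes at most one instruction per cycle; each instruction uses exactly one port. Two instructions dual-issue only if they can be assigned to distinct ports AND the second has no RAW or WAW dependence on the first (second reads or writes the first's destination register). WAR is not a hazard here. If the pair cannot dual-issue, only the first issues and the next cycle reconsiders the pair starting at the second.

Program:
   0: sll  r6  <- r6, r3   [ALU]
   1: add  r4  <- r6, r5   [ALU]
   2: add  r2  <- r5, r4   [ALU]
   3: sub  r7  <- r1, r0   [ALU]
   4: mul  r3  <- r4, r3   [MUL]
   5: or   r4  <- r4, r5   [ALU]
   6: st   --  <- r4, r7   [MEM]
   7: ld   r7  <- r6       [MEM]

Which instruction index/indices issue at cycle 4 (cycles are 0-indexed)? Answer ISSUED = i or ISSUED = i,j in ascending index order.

ISSUED = 6

t=0 i0:sll ; RAW r6
t=1 i1:add ; RAW r4
t=2 i2,i3:add/sub ; 2-wide
t=3 i4,i5:mul/or ; 2-wide
t=4 i6:st ; no-port MEM/MEM
t=5 i7:ld ; tail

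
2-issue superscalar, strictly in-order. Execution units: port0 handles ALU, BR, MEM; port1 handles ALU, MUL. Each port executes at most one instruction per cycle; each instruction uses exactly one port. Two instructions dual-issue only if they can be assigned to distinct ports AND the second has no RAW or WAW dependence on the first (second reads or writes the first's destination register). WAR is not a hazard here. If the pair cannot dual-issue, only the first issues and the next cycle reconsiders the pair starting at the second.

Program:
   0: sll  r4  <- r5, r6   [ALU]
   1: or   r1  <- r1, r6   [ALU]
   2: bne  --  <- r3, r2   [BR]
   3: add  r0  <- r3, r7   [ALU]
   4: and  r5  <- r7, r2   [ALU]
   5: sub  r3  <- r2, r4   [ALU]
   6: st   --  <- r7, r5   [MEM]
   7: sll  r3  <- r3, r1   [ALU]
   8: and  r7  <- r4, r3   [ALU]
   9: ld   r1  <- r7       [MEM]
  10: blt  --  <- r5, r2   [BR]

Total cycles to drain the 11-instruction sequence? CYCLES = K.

t=0 i0/i1:sll/or ; 2-wide
t=1 i2/i3:bne/add ; 2-wide
t=2 i4/i5:and/sub ; 2-wide
t=3 i6/i7:st/sll ; 2-wide
t=4 i8:and ; RAW r7
t=5 i9:ld ; no-port MEM/BR
t=6 i10:blt ; tail

CYCLES = 7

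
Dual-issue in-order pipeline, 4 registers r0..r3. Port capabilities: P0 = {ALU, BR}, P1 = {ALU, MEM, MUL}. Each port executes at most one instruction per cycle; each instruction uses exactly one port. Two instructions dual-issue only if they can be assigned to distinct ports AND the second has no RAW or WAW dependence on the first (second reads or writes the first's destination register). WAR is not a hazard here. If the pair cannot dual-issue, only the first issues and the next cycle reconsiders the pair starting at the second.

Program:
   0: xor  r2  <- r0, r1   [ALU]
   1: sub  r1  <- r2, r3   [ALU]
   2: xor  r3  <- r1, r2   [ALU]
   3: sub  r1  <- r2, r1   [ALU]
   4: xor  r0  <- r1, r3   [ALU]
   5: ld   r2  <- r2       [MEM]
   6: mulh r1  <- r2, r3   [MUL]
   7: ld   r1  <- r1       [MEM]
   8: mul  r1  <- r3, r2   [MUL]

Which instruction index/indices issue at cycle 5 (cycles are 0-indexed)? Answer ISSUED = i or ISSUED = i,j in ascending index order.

0. xor @i0  | RAW r2
1. sub @i1  | RAW r1
2. xor+sub @i2+i3  | 2-wide
3. xor+ld @i4+i5  | 2-wide
4. mulh @i6  | no-port MUL/MEM
5. ld @i7  | no-port MEM/MUL
6. mul @i8  | tail

ISSUED = 7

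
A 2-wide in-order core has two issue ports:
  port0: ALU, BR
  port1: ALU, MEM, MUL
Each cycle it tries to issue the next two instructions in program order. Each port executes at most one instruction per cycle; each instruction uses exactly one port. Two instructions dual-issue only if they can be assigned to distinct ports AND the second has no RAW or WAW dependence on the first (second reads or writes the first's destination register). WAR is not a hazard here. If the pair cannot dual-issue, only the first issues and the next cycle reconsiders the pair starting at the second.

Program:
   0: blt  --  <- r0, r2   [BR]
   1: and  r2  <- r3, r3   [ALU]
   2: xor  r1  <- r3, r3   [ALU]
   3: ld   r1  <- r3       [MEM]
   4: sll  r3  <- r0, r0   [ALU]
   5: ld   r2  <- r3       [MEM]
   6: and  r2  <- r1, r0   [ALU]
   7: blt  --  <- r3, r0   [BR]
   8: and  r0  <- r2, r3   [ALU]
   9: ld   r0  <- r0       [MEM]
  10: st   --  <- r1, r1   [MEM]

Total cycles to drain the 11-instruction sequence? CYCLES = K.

CYCLES = 8

c0: i0&i1 blt.BR and.ALU  dual
c1: i2 xor.ALU  WAW r1
c2: i3&i4 ld.MEM sll.ALU  dual
c3: i5 ld.MEM  WAW r2
c4: i6&i7 and.ALU blt.BR  dual
c5: i8 and.ALU  RAW+WAW r0
c6: i9 ld.MEM  no-port MEM/MEM
c7: i10 st.MEM  tail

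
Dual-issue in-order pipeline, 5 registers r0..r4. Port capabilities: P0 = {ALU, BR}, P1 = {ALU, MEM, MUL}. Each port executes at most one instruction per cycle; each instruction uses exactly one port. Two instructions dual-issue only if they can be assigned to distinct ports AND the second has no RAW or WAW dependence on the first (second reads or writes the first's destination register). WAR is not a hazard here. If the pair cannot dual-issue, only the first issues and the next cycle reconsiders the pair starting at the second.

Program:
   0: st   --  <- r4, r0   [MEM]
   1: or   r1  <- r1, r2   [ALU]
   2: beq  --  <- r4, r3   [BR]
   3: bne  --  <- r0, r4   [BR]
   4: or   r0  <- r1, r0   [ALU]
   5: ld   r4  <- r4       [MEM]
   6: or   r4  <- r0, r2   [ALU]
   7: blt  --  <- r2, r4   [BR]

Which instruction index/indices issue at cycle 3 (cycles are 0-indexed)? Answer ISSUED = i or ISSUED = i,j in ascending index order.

c0: i0,i1 st;or  2-wide
c1: i2 beq  no-port BR/BR
c2: i3,i4 bne;or  2-wide
c3: i5 ld  WAW r4
c4: i6 or  RAW r4
c5: i7 blt  tail

ISSUED = 5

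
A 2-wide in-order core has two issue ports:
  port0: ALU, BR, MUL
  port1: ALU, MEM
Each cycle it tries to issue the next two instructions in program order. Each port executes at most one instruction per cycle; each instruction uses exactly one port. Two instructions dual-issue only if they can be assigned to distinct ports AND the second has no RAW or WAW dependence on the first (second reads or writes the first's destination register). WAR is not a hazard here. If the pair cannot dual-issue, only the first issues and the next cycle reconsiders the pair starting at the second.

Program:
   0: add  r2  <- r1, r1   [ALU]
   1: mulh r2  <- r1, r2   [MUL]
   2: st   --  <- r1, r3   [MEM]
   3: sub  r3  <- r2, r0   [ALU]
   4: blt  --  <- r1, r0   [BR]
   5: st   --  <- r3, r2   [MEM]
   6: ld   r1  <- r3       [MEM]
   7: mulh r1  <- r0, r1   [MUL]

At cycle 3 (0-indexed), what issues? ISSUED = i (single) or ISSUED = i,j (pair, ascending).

t=0 i0:add ; RAW+WAW r2
t=1 i1+i2:mulh st ; dual
t=2 i3+i4:sub blt ; dual
t=3 i5:st ; no-port MEM/MEM
t=4 i6:ld ; RAW+WAW r1
t=5 i7:mulh ; tail

ISSUED = 5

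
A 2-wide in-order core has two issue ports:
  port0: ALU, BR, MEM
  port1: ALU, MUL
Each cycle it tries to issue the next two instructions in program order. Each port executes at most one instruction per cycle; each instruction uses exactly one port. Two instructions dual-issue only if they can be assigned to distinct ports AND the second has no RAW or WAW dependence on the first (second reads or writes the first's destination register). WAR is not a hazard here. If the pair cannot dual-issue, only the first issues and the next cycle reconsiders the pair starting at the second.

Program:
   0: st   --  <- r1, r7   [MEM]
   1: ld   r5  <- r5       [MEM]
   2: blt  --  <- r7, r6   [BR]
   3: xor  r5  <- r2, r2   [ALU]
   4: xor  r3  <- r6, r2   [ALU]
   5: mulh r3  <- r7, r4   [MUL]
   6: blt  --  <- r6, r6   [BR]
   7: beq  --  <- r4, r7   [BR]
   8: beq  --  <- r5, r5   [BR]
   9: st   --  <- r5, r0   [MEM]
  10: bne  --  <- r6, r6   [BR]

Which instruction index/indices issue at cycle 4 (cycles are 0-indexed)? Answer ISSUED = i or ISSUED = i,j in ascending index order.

ISSUED = 5,6

  cy0 -> i0 (st) no-port MEM/MEM
  cy1 -> i1 (ld) no-port MEM/BR
  cy2 -> i2,i3 (blt/xor) pair
  cy3 -> i4 (xor) WAW r3
  cy4 -> i5,i6 (mulh/blt) pair
  cy5 -> i7 (beq) no-port BR/BR
  cy6 -> i8 (beq) no-port BR/MEM
  cy7 -> i9 (st) no-port MEM/BR
  cy8 -> i10 (bne) tail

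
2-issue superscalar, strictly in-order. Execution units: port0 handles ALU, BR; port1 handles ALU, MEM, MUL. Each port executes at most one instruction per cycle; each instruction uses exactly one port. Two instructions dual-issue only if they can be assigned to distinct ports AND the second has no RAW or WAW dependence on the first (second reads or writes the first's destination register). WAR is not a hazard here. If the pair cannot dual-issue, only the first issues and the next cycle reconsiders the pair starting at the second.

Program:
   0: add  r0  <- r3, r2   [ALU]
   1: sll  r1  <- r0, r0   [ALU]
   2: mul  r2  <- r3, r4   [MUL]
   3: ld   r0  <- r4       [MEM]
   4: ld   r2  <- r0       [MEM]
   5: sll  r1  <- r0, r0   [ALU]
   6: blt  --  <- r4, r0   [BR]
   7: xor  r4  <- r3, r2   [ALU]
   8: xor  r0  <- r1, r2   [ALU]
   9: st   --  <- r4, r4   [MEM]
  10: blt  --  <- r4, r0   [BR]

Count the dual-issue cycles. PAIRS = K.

0. add @i0  | RAW r0
1. sll/mul @i1+i2  | dual
2. ld @i3  | no-port MEM/MEM
3. ld/sll @i4+i5  | dual
4. blt/xor @i6+i7  | dual
5. xor/st @i8+i9  | dual
6. blt @i10  | tail

PAIRS = 4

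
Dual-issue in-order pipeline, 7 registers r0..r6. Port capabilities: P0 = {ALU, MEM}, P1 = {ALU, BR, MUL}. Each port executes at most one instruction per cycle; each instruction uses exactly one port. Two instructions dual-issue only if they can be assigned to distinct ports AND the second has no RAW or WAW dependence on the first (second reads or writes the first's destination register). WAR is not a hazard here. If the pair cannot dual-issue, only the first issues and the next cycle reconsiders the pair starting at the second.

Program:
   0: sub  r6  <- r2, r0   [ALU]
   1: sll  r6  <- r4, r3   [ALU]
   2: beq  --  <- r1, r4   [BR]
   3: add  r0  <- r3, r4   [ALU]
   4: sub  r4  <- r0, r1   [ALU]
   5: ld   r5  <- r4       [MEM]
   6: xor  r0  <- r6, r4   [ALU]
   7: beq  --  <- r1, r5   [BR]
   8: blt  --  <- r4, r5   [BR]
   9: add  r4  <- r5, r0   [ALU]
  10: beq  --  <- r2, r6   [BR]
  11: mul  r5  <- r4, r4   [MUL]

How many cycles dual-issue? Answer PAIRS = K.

0. sub.ALU @i0  | WAW r6
1. sll.ALU+beq.BR @i1+i2  | 2-wide
2. add.ALU @i3  | RAW r0
3. sub.ALU @i4  | RAW r4
4. ld.MEM+xor.ALU @i5+i6  | 2-wide
5. beq.BR @i7  | no-port BR/BR
6. blt.BR+add.ALU @i8+i9  | 2-wide
7. beq.BR @i10  | no-port BR/MUL
8. mul.MUL @i11  | tail

PAIRS = 3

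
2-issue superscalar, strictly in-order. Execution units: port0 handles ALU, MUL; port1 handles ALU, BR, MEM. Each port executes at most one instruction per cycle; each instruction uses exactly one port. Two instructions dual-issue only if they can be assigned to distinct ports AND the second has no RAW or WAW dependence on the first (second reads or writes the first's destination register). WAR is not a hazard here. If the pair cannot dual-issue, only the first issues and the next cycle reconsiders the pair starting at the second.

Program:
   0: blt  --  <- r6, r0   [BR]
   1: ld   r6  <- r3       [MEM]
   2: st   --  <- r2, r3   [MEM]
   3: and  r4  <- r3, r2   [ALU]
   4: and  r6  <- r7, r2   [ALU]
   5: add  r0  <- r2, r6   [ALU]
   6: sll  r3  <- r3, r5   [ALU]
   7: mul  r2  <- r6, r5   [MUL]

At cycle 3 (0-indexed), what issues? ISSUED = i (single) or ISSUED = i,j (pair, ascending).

0. blt @i0  | no-port BR/MEM
1. ld @i1  | no-port MEM/MEM
2. st/and @i2&i3  | dual
3. and @i4  | RAW r6
4. add/sll @i5&i6  | dual
5. mul @i7  | tail

ISSUED = 4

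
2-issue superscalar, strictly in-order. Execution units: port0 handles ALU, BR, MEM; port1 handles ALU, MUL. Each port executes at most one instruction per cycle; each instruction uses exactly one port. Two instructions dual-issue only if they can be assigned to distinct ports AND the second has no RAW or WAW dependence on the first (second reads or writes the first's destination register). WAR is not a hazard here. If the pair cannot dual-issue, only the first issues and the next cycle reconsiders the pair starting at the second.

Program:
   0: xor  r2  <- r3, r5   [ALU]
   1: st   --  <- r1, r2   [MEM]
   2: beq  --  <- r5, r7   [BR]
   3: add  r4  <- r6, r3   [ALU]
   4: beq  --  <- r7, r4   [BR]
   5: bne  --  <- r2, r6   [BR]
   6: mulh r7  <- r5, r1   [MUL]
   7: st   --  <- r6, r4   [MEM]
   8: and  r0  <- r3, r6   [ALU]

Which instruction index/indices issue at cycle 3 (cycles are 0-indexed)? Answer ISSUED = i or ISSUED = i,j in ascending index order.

  cy0 -> i0 (xor) RAW r2
  cy1 -> i1 (st) no-port MEM/BR
  cy2 -> i2/i3 (beq add) pair
  cy3 -> i4 (beq) no-port BR/BR
  cy4 -> i5/i6 (bne mulh) pair
  cy5 -> i7/i8 (st and) pair

ISSUED = 4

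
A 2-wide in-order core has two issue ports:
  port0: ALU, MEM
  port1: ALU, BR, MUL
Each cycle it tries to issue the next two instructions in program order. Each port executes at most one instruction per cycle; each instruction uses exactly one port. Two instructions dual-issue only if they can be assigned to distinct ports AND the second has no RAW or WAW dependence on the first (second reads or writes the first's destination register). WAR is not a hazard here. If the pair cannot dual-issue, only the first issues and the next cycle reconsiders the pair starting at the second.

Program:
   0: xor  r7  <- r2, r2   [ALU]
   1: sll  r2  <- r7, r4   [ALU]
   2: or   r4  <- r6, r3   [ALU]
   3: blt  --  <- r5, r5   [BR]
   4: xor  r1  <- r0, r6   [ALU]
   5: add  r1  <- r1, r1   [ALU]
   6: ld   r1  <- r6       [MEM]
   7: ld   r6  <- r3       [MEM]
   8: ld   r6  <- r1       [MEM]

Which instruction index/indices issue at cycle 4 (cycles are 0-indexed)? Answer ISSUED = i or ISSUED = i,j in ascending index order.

  cy0 -> i0 (xor.ALU) RAW r7
  cy1 -> i1&i2 (sll.ALU;or.ALU) dual
  cy2 -> i3&i4 (blt.BR;xor.ALU) dual
  cy3 -> i5 (add.ALU) WAW r1
  cy4 -> i6 (ld.MEM) no-port MEM/MEM
  cy5 -> i7 (ld.MEM) no-port MEM/MEM
  cy6 -> i8 (ld.MEM) tail

ISSUED = 6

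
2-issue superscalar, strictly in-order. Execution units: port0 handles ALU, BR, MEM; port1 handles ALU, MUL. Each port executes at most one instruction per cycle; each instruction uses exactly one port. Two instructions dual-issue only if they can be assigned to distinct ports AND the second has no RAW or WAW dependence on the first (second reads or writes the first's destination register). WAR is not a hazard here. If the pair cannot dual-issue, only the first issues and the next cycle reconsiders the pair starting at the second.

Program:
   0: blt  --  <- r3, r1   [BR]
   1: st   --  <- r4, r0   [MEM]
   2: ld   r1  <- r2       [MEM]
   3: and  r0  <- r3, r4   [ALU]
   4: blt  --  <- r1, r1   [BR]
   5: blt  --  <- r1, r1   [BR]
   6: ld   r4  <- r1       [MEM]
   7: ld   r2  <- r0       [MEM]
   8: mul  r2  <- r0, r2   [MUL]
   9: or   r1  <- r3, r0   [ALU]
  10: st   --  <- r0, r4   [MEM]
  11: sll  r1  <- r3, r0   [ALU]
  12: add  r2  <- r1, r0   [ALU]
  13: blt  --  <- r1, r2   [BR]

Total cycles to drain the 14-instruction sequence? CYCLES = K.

t=0 i0:blt.BR ; no-port BR/MEM
t=1 i1:st.MEM ; no-port MEM/MEM
t=2 i2+i3:ld.MEM;and.ALU ; dual
t=3 i4:blt.BR ; no-port BR/BR
t=4 i5:blt.BR ; no-port BR/MEM
t=5 i6:ld.MEM ; no-port MEM/MEM
t=6 i7:ld.MEM ; RAW+WAW r2
t=7 i8+i9:mul.MUL;or.ALU ; dual
t=8 i10+i11:st.MEM;sll.ALU ; dual
t=9 i12:add.ALU ; RAW r2
t=10 i13:blt.BR ; tail

CYCLES = 11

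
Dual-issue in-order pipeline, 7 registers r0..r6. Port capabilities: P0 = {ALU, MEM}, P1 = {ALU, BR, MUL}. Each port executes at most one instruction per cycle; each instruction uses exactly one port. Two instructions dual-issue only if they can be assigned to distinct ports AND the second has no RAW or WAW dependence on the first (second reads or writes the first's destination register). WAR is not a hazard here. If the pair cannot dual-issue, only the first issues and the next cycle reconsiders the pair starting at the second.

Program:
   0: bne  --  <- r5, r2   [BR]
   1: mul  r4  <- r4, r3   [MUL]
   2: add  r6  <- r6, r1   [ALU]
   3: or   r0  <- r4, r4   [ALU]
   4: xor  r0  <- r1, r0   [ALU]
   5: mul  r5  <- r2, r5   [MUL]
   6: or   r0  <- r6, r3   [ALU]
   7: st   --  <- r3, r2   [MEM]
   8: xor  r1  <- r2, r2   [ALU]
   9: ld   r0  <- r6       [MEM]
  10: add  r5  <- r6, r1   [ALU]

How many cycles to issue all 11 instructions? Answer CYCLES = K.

CYCLES = 7

0. bne @i0  | no-port BR/MUL
1. mul+add @i1+i2  | 2-wide
2. or @i3  | RAW+WAW r0
3. xor+mul @i4+i5  | 2-wide
4. or+st @i6+i7  | 2-wide
5. xor+ld @i8+i9  | 2-wide
6. add @i10  | tail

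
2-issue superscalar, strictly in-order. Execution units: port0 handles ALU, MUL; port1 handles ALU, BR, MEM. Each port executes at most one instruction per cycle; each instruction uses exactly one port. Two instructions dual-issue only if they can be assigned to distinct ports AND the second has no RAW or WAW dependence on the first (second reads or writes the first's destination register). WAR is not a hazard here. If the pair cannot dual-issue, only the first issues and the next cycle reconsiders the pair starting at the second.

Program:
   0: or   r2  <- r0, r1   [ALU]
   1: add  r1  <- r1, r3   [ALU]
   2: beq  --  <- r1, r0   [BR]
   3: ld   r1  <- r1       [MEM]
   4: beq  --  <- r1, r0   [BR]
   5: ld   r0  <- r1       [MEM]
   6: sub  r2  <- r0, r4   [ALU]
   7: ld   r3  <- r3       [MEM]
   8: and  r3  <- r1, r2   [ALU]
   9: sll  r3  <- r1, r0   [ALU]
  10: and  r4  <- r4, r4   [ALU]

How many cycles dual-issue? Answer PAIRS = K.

t=0 i0/i1:or.ALU+add.ALU ; pair
t=1 i2:beq.BR ; no-port BR/MEM
t=2 i3:ld.MEM ; no-port MEM/BR
t=3 i4:beq.BR ; no-port BR/MEM
t=4 i5:ld.MEM ; RAW r0
t=5 i6/i7:sub.ALU+ld.MEM ; pair
t=6 i8:and.ALU ; WAW r3
t=7 i9/i10:sll.ALU+and.ALU ; pair

PAIRS = 3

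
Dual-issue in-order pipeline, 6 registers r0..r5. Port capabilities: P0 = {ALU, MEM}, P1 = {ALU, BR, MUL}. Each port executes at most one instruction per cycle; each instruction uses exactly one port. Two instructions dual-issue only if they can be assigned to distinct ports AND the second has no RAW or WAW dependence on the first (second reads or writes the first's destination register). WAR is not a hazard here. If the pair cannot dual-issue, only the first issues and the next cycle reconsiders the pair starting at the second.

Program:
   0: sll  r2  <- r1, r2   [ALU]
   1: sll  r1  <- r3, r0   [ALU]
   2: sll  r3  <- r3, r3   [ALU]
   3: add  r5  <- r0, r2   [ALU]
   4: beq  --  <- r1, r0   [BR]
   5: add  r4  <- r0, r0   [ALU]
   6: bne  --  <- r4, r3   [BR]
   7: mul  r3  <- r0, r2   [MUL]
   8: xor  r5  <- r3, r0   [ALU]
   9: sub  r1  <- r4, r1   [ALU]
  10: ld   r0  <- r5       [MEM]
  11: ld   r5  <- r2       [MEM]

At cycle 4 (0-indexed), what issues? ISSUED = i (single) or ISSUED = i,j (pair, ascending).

#0 head=0: sll/sll i0/i1 2-wide
#1 head=2: sll/add i2/i3 2-wide
#2 head=4: beq/add i4/i5 2-wide
#3 head=6: bne i6 no-port BR/MUL
#4 head=7: mul i7 RAW r3
#5 head=8: xor/sub i8/i9 2-wide
#6 head=10: ld i10 no-port MEM/MEM
#7 head=11: ld i11 tail

ISSUED = 7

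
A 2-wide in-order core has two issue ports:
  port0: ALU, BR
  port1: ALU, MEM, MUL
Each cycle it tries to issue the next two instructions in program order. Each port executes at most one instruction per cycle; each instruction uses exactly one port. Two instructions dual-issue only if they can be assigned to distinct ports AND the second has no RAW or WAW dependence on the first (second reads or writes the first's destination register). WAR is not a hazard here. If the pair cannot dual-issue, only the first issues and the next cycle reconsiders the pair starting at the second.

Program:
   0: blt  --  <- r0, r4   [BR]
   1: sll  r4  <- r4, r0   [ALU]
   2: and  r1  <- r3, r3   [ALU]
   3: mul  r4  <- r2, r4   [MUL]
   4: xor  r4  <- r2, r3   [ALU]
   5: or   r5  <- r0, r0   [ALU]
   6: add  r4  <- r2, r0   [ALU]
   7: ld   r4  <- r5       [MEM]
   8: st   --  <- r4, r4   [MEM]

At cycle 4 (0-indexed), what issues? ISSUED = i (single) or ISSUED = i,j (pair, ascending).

ISSUED = 7

c0: i0+i1 blt.BR+sll.ALU  pair
c1: i2+i3 and.ALU+mul.MUL  pair
c2: i4+i5 xor.ALU+or.ALU  pair
c3: i6 add.ALU  WAW r4
c4: i7 ld.MEM  no-port MEM/MEM
c5: i8 st.MEM  tail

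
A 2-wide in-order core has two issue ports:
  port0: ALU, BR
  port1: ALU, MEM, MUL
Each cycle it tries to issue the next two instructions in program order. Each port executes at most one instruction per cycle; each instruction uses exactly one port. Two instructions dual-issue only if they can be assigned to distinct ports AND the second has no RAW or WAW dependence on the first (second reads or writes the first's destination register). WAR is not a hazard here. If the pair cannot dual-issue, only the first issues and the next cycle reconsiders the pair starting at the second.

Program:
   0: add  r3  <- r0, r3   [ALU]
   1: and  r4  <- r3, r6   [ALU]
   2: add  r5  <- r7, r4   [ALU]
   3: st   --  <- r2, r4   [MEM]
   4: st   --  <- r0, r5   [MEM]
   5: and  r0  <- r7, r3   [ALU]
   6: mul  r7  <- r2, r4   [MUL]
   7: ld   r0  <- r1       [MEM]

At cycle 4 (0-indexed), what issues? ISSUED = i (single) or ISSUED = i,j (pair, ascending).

ISSUED = 6

t=0 i0:add ; RAW r3
t=1 i1:and ; RAW r4
t=2 i2,i3:add st ; 2-wide
t=3 i4,i5:st and ; 2-wide
t=4 i6:mul ; no-port MUL/MEM
t=5 i7:ld ; tail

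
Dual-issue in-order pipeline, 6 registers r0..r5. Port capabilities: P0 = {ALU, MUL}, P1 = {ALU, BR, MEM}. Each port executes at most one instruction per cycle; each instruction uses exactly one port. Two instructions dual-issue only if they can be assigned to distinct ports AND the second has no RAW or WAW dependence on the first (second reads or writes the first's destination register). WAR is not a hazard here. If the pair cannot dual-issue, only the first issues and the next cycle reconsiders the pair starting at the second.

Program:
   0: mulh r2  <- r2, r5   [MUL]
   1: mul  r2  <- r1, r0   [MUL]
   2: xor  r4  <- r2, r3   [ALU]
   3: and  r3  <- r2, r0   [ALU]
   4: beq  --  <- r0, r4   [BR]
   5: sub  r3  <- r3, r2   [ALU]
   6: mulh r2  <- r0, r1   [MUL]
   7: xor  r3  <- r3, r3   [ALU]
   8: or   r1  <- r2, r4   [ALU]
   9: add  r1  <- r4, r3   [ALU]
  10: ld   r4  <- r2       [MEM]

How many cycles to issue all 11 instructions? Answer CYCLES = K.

CYCLES = 7

  cy0 -> i0 (mulh) no-port MUL/MUL
  cy1 -> i1 (mul) RAW r2
  cy2 -> i2&i3 (xor+and) 2-wide
  cy3 -> i4&i5 (beq+sub) 2-wide
  cy4 -> i6&i7 (mulh+xor) 2-wide
  cy5 -> i8 (or) WAW r1
  cy6 -> i9&i10 (add+ld) 2-wide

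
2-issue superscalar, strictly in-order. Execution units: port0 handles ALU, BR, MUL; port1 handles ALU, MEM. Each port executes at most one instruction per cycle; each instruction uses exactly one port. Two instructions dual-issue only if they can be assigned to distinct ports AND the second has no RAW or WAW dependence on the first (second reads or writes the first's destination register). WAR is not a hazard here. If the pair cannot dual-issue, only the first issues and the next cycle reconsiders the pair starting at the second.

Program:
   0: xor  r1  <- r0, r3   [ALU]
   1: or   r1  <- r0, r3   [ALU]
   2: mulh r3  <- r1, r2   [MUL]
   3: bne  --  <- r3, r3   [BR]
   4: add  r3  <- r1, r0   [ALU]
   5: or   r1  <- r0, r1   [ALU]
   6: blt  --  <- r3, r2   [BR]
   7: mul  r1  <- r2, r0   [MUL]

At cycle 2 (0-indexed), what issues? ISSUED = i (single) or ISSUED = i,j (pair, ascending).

ISSUED = 2

c0: i0 xor.ALU  WAW r1
c1: i1 or.ALU  RAW r1
c2: i2 mulh.MUL  no-port MUL/BR
c3: i3&i4 bne.BR/add.ALU  dual
c4: i5&i6 or.ALU/blt.BR  dual
c5: i7 mul.MUL  tail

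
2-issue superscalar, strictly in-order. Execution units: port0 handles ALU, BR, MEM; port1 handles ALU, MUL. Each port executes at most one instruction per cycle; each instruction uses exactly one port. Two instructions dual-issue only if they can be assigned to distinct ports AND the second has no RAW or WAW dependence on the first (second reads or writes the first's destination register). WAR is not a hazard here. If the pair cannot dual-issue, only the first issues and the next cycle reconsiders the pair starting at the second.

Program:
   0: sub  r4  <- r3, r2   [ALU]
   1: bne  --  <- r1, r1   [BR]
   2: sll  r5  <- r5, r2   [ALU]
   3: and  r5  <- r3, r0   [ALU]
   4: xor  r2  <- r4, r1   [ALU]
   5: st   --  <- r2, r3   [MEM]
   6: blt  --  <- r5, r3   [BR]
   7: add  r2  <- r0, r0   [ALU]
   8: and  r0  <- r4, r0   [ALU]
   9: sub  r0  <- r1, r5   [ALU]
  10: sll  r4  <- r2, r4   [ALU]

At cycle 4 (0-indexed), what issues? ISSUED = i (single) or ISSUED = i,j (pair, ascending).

#0 head=0: sub.ALU+bne.BR i0&i1 pair
#1 head=2: sll.ALU i2 WAW r5
#2 head=3: and.ALU+xor.ALU i3&i4 pair
#3 head=5: st.MEM i5 no-port MEM/BR
#4 head=6: blt.BR+add.ALU i6&i7 pair
#5 head=8: and.ALU i8 WAW r0
#6 head=9: sub.ALU+sll.ALU i9&i10 pair

ISSUED = 6,7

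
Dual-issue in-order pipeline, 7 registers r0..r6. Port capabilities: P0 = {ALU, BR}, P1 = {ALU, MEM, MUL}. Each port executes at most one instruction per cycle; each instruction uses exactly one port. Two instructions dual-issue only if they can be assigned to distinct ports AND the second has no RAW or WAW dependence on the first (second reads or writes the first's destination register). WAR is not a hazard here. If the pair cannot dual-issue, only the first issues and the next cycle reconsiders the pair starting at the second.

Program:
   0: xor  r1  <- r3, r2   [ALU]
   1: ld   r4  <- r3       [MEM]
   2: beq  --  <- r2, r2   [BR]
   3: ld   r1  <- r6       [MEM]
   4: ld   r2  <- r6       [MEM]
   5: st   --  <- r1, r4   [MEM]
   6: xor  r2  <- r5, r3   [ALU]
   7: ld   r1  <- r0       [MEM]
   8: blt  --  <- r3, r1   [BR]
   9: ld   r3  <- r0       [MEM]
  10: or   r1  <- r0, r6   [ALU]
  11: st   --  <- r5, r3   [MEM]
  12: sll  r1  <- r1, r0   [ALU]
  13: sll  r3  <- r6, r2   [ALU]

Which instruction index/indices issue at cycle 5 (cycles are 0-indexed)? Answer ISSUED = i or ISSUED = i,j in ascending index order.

ISSUED = 8,9

t=0 i0&i1:xor.ALU;ld.MEM ; dual
t=1 i2&i3:beq.BR;ld.MEM ; dual
t=2 i4:ld.MEM ; no-port MEM/MEM
t=3 i5&i6:st.MEM;xor.ALU ; dual
t=4 i7:ld.MEM ; RAW r1
t=5 i8&i9:blt.BR;ld.MEM ; dual
t=6 i10&i11:or.ALU;st.MEM ; dual
t=7 i12&i13:sll.ALU;sll.ALU ; dual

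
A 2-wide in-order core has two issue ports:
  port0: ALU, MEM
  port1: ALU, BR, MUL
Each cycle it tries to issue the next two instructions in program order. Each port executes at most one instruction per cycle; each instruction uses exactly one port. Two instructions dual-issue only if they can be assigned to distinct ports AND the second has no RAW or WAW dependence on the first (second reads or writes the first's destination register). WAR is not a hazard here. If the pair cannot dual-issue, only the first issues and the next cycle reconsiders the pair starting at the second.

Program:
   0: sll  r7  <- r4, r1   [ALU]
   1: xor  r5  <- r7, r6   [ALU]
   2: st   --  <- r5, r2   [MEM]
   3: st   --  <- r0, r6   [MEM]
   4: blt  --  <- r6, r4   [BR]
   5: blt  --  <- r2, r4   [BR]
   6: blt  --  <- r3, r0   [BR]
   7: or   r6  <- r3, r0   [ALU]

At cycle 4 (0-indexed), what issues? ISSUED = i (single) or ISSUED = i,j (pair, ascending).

[0] i0  sll  -- RAW r7
[1] i1  xor  -- RAW r5
[2] i2  st  -- no-port MEM/MEM
[3] i3&i4  st+blt  -- pair
[4] i5  blt  -- no-port BR/BR
[5] i6&i7  blt+or  -- pair

ISSUED = 5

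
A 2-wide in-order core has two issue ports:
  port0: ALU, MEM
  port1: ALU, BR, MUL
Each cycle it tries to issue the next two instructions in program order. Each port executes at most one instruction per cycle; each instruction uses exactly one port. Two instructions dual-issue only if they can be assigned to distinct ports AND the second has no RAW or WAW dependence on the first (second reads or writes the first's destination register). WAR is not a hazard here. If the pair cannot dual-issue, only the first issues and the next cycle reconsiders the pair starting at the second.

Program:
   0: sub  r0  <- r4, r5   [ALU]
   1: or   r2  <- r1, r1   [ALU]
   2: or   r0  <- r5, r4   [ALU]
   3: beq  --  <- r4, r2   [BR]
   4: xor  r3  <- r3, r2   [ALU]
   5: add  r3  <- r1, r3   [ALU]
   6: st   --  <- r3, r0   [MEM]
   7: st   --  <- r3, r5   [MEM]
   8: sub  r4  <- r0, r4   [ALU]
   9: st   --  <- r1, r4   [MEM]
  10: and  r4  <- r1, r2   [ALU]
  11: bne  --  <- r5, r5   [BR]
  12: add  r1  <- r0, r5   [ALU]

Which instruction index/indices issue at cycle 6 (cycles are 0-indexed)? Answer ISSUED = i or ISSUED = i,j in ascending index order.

ISSUED = 9,10

c0: i0+i1 sub.ALU/or.ALU  pair
c1: i2+i3 or.ALU/beq.BR  pair
c2: i4 xor.ALU  RAW+WAW r3
c3: i5 add.ALU  RAW r3
c4: i6 st.MEM  no-port MEM/MEM
c5: i7+i8 st.MEM/sub.ALU  pair
c6: i9+i10 st.MEM/and.ALU  pair
c7: i11+i12 bne.BR/add.ALU  pair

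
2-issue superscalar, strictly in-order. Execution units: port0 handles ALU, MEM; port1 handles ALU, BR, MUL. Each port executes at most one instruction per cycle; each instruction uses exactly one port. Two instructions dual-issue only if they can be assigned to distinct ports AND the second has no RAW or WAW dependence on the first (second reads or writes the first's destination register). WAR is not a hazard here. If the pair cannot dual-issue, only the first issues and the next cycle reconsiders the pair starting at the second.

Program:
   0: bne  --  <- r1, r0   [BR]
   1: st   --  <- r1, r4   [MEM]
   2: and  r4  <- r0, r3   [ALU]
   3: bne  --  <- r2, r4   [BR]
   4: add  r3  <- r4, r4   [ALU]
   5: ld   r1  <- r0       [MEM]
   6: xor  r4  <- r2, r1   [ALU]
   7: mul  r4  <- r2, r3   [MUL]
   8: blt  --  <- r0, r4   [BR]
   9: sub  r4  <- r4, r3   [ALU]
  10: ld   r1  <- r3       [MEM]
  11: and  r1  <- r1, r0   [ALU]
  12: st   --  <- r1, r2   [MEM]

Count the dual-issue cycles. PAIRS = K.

PAIRS = 3

[0] i0&i1  bne;st  -- dual
[1] i2  and  -- RAW r4
[2] i3&i4  bne;add  -- dual
[3] i5  ld  -- RAW r1
[4] i6  xor  -- WAW r4
[5] i7  mul  -- no-port MUL/BR
[6] i8&i9  blt;sub  -- dual
[7] i10  ld  -- RAW+WAW r1
[8] i11  and  -- RAW r1
[9] i12  st  -- tail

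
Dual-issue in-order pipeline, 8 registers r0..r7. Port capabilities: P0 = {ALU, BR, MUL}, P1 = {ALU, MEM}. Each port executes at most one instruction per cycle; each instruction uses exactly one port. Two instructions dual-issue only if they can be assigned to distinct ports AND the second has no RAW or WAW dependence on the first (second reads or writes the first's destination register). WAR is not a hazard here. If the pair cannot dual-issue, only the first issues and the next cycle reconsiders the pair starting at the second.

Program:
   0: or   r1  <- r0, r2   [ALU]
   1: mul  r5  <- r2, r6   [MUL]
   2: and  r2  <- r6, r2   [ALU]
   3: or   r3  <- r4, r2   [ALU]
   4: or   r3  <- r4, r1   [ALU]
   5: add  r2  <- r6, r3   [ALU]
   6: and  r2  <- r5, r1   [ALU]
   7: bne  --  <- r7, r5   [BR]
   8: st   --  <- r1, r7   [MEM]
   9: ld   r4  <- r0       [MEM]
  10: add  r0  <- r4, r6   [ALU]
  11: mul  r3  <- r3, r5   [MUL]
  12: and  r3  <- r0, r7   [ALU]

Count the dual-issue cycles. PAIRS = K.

c0: i0+i1 or.ALU+mul.MUL  dual
c1: i2 and.ALU  RAW r2
c2: i3 or.ALU  WAW r3
c3: i4 or.ALU  RAW r3
c4: i5 add.ALU  WAW r2
c5: i6+i7 and.ALU+bne.BR  dual
c6: i8 st.MEM  no-port MEM/MEM
c7: i9 ld.MEM  RAW r4
c8: i10+i11 add.ALU+mul.MUL  dual
c9: i12 and.ALU  tail

PAIRS = 3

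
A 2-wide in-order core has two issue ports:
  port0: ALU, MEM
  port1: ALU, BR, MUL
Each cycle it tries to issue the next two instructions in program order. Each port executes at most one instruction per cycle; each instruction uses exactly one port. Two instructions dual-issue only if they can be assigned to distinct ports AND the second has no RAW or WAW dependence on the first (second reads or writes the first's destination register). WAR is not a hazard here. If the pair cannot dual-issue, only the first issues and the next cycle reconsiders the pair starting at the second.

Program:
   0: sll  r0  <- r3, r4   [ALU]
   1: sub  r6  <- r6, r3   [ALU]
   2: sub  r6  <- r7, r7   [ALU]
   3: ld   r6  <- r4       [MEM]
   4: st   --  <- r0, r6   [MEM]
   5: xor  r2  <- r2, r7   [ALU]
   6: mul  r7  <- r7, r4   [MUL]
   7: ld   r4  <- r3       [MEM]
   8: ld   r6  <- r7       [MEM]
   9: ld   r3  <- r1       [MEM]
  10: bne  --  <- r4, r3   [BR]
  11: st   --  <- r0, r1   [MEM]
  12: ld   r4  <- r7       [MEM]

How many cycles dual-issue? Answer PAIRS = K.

PAIRS = 4

[0] i0/i1  sll;sub  -- dual
[1] i2  sub  -- WAW r6
[2] i3  ld  -- no-port MEM/MEM
[3] i4/i5  st;xor  -- dual
[4] i6/i7  mul;ld  -- dual
[5] i8  ld  -- no-port MEM/MEM
[6] i9  ld  -- RAW r3
[7] i10/i11  bne;st  -- dual
[8] i12  ld  -- tail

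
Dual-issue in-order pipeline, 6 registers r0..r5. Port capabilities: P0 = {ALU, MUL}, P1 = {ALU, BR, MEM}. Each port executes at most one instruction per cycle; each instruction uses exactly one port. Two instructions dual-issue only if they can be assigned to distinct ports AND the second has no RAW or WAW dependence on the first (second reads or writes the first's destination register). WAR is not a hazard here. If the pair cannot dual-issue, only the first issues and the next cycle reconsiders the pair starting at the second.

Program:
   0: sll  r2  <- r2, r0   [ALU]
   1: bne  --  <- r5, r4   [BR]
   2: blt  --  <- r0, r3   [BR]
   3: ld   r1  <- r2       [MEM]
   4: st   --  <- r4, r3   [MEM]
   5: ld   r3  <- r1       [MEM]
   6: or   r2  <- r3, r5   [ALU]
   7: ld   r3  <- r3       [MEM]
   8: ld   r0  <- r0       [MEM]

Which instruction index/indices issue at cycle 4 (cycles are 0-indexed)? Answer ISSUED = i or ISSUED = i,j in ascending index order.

t=0 i0/i1:sll/bne ; dual
t=1 i2:blt ; no-port BR/MEM
t=2 i3:ld ; no-port MEM/MEM
t=3 i4:st ; no-port MEM/MEM
t=4 i5:ld ; RAW r3
t=5 i6/i7:or/ld ; dual
t=6 i8:ld ; tail

ISSUED = 5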